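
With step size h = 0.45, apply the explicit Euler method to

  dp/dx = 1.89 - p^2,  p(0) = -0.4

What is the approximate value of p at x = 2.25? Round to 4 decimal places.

1.3765

Euler: p_{n+1} = p_n + h·f(x_n, p_n).
x=0.000000, p=-0.400000: f=1.730000 → p ← -0.400000 + 0.45·1.730000 = 0.378500
x=0.450000, p=0.378500: f=1.746738 → p ← 0.378500 + 0.45·1.746738 = 1.164532
x=0.900000, p=1.164532: f=0.533865 → p ← 1.164532 + 0.45·0.533865 = 1.404771
x=1.350000, p=1.404771: f=-0.083383 → p ← 1.404771 + 0.45·(-0.083383) = 1.367249
x=1.800000, p=1.367249: f=0.020630 → p ← 1.367249 + 0.45·0.020630 = 1.376533
p(2.25) ≈ 1.3765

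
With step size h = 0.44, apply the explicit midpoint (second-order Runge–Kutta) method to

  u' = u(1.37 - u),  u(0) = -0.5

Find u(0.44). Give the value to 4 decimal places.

-1.1445

Midpoint: k1 = f(x_n, u_n); k2 = f(x_n + h/2, u_n + (h/2)·k1); u_{n+1} = u_n + h·k2.
x=0.000000, u=-0.500000:
  k1 = f(0.000000, -0.500000) = -0.935000
  k2 = f(0.220000, -0.705700) = -1.464821
  u ← -0.500000 + 0.44·(-1.464821) = -1.144521
u(0.44) ≈ -1.1445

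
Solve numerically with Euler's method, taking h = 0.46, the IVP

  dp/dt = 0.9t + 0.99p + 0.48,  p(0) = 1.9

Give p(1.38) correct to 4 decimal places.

7.5252

Euler: p_{n+1} = p_n + h·f(t_n, p_n).
t=0.000000, p=1.900000: f=2.361000 → p ← 1.900000 + 0.46·2.361000 = 2.986060
t=0.460000, p=2.986060: f=3.850199 → p ← 2.986060 + 0.46·3.850199 = 4.757152
t=0.920000, p=4.757152: f=6.017580 → p ← 4.757152 + 0.46·6.017580 = 7.525239
p(1.38) ≈ 7.5252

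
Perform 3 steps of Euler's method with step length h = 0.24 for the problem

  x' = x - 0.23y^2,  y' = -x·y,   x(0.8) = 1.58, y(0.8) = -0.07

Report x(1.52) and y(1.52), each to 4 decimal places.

3.0119, -0.0096

Euler on (x,y): x_{n+1} = x_n + h·x', y_{n+1} = y_n + h·y'.
0.800000: (1.580000, -0.070000); f=(1.578873, 0.110600) → (1.958930, -0.043456)
1.040000: (1.958930, -0.043456); f=(1.958495, 0.085127) → (2.428968, -0.023025)
1.280000: (2.428968, -0.023025); f=(2.428846, 0.055928) → (3.011892, -0.009603)
(x(1.52), y(1.52)) ≈ (3.0119, -0.0096)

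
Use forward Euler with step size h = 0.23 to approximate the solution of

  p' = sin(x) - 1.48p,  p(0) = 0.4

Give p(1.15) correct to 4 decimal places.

Euler: p_{n+1} = p_n + h·f(x_n, p_n).
x=0.000000, p=0.400000: f=-0.592000 → p ← 0.400000 + 0.23·(-0.592000) = 0.263840
x=0.230000, p=0.263840: f=-0.162506 → p ← 0.263840 + 0.23·(-0.162506) = 0.226464
x=0.460000, p=0.226464: f=0.108782 → p ← 0.226464 + 0.23·0.108782 = 0.251484
x=0.690000, p=0.251484: f=0.264342 → p ← 0.251484 + 0.23·0.264342 = 0.312282
x=0.920000, p=0.312282: f=0.333424 → p ← 0.312282 + 0.23·0.333424 = 0.388970
p(1.15) ≈ 0.3890

0.3890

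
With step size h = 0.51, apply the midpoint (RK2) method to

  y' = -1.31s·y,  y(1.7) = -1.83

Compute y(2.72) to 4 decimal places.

-0.4535

Midpoint: k1 = f(s_n, y_n); k2 = f(s_n + h/2, y_n + (h/2)·k1); y_{n+1} = y_n + h·k2.
s=1.700000, y=-1.830000:
  k1 = f(1.700000, -1.830000) = 4.075410
  k2 = f(1.955000, -0.790770) = 2.025203
  y ← -1.830000 + 0.51·2.025203 = -0.797147
s=2.210000, y=-0.797147:
  k1 = f(2.210000, -0.797147) = 2.307819
  k2 = f(2.465000, -0.208653) = 0.673771
  y ← -0.797147 + 0.51·0.673771 = -0.453523
y(2.72) ≈ -0.4535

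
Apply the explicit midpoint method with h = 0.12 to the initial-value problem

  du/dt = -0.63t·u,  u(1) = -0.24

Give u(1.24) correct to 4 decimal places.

Midpoint: k1 = f(t_n, u_n); k2 = f(t_n + h/2, u_n + (h/2)·k1); u_{n+1} = u_n + h·k2.
t=1.000000, u=-0.240000:
  k1 = f(1.000000, -0.240000) = 0.151200
  k2 = f(1.060000, -0.230928) = 0.154214
  u ← -0.240000 + 0.12·0.154214 = -0.221494
t=1.120000, u=-0.221494:
  k1 = f(1.120000, -0.221494) = 0.156286
  k2 = f(1.180000, -0.212117) = 0.157688
  u ← -0.221494 + 0.12·0.157688 = -0.202572
u(1.24) ≈ -0.2026

-0.2026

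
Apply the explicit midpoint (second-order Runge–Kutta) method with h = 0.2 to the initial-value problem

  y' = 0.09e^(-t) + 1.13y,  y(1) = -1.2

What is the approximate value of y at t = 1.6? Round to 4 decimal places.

-2.3304

Midpoint: k1 = f(t_n, y_n); k2 = f(t_n + h/2, y_n + (h/2)·k1); y_{n+1} = y_n + h·k2.
t=1.000000, y=-1.200000:
  k1 = f(1.000000, -1.200000) = -1.322891
  k2 = f(1.100000, -1.332289) = -1.475528
  y ← -1.200000 + 0.2·(-1.475528) = -1.495106
t=1.200000, y=-1.495106:
  k1 = f(1.200000, -1.495106) = -1.662362
  k2 = f(1.300000, -1.661342) = -1.852788
  y ← -1.495106 + 0.2·(-1.852788) = -1.865663
t=1.400000, y=-1.865663:
  k1 = f(1.400000, -1.865663) = -2.086006
  k2 = f(1.500000, -2.074264) = -2.323837
  y ← -1.865663 + 0.2·(-2.323837) = -2.330431
y(1.6) ≈ -2.3304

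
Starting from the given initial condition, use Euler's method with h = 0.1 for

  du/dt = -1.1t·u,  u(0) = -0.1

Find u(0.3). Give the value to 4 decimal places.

Euler: u_{n+1} = u_n + h·f(t_n, u_n).
t=0.000000, u=-0.100000: f=0.000000 → u ← -0.100000 + 0.1·0.000000 = -0.100000
t=0.100000, u=-0.100000: f=0.011000 → u ← -0.100000 + 0.1·0.011000 = -0.098900
t=0.200000, u=-0.098900: f=0.021758 → u ← -0.098900 + 0.1·0.021758 = -0.096724
u(0.3) ≈ -0.0967

-0.0967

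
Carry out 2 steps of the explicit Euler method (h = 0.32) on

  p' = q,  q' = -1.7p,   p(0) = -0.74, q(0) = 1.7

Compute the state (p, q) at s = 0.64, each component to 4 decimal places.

0.4768, 2.2092

Euler on (p,q): p_{n+1} = p_n + h·p', q_{n+1} = q_n + h·q'.
0.000000: (-0.740000, 1.700000); f=(1.700000, 1.258000) → (-0.196000, 2.102560)
0.320000: (-0.196000, 2.102560); f=(2.102560, 0.333200) → (0.476819, 2.209184)
(p(0.64), q(0.64)) ≈ (0.4768, 2.2092)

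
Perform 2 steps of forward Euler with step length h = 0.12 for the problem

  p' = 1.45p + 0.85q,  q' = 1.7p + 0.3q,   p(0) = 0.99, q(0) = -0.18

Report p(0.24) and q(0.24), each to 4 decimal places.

1.3445, 0.2494

Euler on (p,q): p_{n+1} = p_n + h·p', q_{n+1} = q_n + h·q'.
0.000000: (0.990000, -0.180000); f=(1.282500, 1.629000) → (1.143900, 0.015480)
0.120000: (1.143900, 0.015480); f=(1.671813, 1.949274) → (1.344518, 0.249393)
(p(0.24), q(0.24)) ≈ (1.3445, 0.2494)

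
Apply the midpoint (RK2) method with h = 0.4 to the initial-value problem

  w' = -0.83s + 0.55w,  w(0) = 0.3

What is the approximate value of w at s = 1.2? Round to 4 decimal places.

-0.1522

Midpoint: k1 = f(s_n, w_n); k2 = f(s_n + h/2, w_n + (h/2)·k1); w_{n+1} = w_n + h·k2.
s=0.000000, w=0.300000:
  k1 = f(0.000000, 0.300000) = 0.165000
  k2 = f(0.200000, 0.333000) = 0.017150
  w ← 0.300000 + 0.4·0.017150 = 0.306860
s=0.400000, w=0.306860:
  k1 = f(0.400000, 0.306860) = -0.163227
  k2 = f(0.600000, 0.274215) = -0.347182
  w ← 0.306860 + 0.4·(-0.347182) = 0.167987
s=0.800000, w=0.167987:
  k1 = f(0.800000, 0.167987) = -0.571607
  k2 = f(1.000000, 0.053666) = -0.800484
  w ← 0.167987 + 0.4·(-0.800484) = -0.152206
w(1.2) ≈ -0.1522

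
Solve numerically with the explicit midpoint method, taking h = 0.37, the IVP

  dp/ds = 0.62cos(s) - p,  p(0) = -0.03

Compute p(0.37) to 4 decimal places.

Midpoint: k1 = f(s_n, p_n); k2 = f(s_n + h/2, p_n + (h/2)·k1); p_{n+1} = p_n + h·k2.
s=0.000000, p=-0.030000:
  k1 = f(0.000000, -0.030000) = 0.650000
  k2 = f(0.185000, 0.090250) = 0.519170
  p ← -0.030000 + 0.37·0.519170 = 0.162093
p(0.37) ≈ 0.1621

0.1621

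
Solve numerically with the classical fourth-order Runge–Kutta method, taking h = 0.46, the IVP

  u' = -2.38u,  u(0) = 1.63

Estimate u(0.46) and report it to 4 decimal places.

0.5634

RK4: k1 = f(t_n, u_n); k2 = f(t_n + h/2, u_n + (h/2)·k1); k3 = f(t_n + h/2, u_n + (h/2)·k2); k4 = f(t_n + h, u_n + h·k3); u_{n+1} = u_n + (h/6)·(k1 + 2k2 + 2k3 + k4).
t=0.000000, u=1.630000:
  k1 = f(0.000000, 1.630000) = -3.879400
  k2 = f(0.230000, 0.737738) = -1.755816
  k3 = f(0.230000, 1.226162) = -2.918266
  k4 = f(0.460000, 0.287598) = -0.684482
  u ← 1.630000 + (0.46/6)·(k1 + 2k2 + 2k3 + k4) = 0.563410
u(0.46) ≈ 0.5634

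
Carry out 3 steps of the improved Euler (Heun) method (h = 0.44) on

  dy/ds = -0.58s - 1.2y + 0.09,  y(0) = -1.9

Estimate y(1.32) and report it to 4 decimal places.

-0.7036

Heun: k1 = f(s_n, y_n); k2 = f(s_n + h, y_n + h·k1); y_{n+1} = y_n + (h/2)·(k1 + k2).
s=0.000000, y=-1.900000:
  k1 = f(0.000000, -1.900000) = 2.370000
  k2 = f(0.440000, -0.857200) = 0.863440
  y ← -1.900000 + (0.44/2)·(2.370000 + 0.863440) = -1.188643
s=0.440000, y=-1.188643:
  k1 = f(0.440000, -1.188643) = 1.261172
  k2 = f(0.880000, -0.633728) = 0.340073
  y ← -1.188643 + (0.44/2)·(1.261172 + 0.340073) = -0.836369
s=0.880000, y=-0.836369:
  k1 = f(0.880000, -0.836369) = 0.583243
  k2 = f(1.320000, -0.579742) = 0.020091
  y ← -0.836369 + (0.44/2)·(0.583243 + 0.020091) = -0.703636
y(1.32) ≈ -0.7036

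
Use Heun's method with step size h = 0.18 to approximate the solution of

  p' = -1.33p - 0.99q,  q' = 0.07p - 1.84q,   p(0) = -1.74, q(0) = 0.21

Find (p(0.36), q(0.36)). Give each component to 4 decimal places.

Heun on (p,q): k1 = f(x_n, state_n); k2 = f(x_n + h, state_n + h·k1); state_{n+1} = state_n + (h/2)·(k1 + k2).
0.000000: (-1.740000, 0.210000)
  k1 = (2.106300, -0.508200)
  predictor → (-1.360866, 0.118524)
  k2 = (1.692613, -0.313345)
  → (-1.398098, 0.136061)
0.180000: (-1.398098, 0.136061)
  k1 = (1.724770, -0.348219)
  predictor → (-1.087639, 0.073382)
  k2 = (1.373913, -0.211157)
  → (-1.119216, 0.085717)
(p(0.36), q(0.36)) ≈ (-1.1192, 0.0857)

-1.1192, 0.0857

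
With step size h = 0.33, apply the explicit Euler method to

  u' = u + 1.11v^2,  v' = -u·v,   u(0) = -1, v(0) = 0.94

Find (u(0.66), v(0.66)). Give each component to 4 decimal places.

Euler on (u,v): u_{n+1} = u_n + h·u', v_{n+1} = v_n + h·v'.
0.000000: (-1.000000, 0.940000); f=(-0.019204, 0.940000) → (-1.006337, 1.250200)
0.330000: (-1.006337, 1.250200); f=(0.728593, 1.258123) → (-0.765902, 1.665381)
(u(0.66), v(0.66)) ≈ (-0.7659, 1.6654)

-0.7659, 1.6654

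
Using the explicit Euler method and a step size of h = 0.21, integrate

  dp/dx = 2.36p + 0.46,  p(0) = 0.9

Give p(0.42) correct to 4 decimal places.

2.2542

Euler: p_{n+1} = p_n + h·f(x_n, p_n).
x=0.000000, p=0.900000: f=2.584000 → p ← 0.900000 + 0.21·2.584000 = 1.442640
x=0.210000, p=1.442640: f=3.864630 → p ← 1.442640 + 0.21·3.864630 = 2.254212
p(0.42) ≈ 2.2542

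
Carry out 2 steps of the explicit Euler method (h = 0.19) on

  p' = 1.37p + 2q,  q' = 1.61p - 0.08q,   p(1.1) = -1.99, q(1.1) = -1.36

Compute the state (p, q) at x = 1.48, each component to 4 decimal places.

-4.5524, -2.8437

Euler on (p,q): p_{n+1} = p_n + h·p', q_{n+1} = q_n + h·q'.
1.100000: (-1.990000, -1.360000); f=(-5.446300, -3.095100) → (-3.024797, -1.948069)
1.290000: (-3.024797, -1.948069); f=(-8.040110, -4.714078) → (-4.552418, -2.843744)
(p(1.48), q(1.48)) ≈ (-4.5524, -2.8437)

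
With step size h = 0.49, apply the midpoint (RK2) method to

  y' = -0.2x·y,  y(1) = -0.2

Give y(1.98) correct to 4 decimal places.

Midpoint: k1 = f(x_n, y_n); k2 = f(x_n + h/2, y_n + (h/2)·k1); y_{n+1} = y_n + h·k2.
x=1.000000, y=-0.200000:
  k1 = f(1.000000, -0.200000) = 0.040000
  k2 = f(1.245000, -0.190200) = 0.047360
  y ← -0.200000 + 0.49·0.047360 = -0.176794
x=1.490000, y=-0.176794:
  k1 = f(1.490000, -0.176794) = 0.052685
  k2 = f(1.735000, -0.163886) = 0.056868
  y ← -0.176794 + 0.49·0.056868 = -0.148928
y(1.98) ≈ -0.1489

-0.1489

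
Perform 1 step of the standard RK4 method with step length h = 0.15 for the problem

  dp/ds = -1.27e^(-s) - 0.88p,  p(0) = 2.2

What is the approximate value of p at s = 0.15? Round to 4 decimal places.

1.7625

RK4: k1 = f(s_n, p_n); k2 = f(s_n + h/2, p_n + (h/2)·k1); k3 = f(s_n + h/2, p_n + (h/2)·k2); k4 = f(s_n + h, p_n + h·k3); p_{n+1} = p_n + (h/6)·(k1 + 2k2 + 2k3 + k4).
s=0.000000, p=2.200000:
  k1 = f(0.000000, 2.200000) = -3.206000
  k2 = f(0.075000, 1.959550) = -2.902638
  k3 = f(0.075000, 1.982302) = -2.922660
  k4 = f(0.150000, 1.761601) = -2.643308
  p ← 2.200000 + (0.15/6)·(k1 + 2k2 + 2k3 + k4) = 1.762502
p(0.15) ≈ 1.7625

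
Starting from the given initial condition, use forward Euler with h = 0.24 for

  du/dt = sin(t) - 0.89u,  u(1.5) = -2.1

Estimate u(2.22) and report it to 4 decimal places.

-0.4670

Euler: u_{n+1} = u_n + h·f(t_n, u_n).
t=1.500000, u=-2.100000: f=2.866495 → u ← -2.100000 + 0.24·2.866495 = -1.412041
t=1.740000, u=-1.412041: f=2.242436 → u ← -1.412041 + 0.24·2.242436 = -0.873857
t=1.980000, u=-0.873857: f=1.695170 → u ← -0.873857 + 0.24·1.695170 = -0.467016
u(2.22) ≈ -0.4670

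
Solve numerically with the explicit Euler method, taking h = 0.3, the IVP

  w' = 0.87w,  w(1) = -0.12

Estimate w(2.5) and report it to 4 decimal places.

Euler: w_{n+1} = w_n + h·f(x_n, w_n).
x=1.000000, w=-0.120000: f=-0.104400 → w ← -0.120000 + 0.3·(-0.104400) = -0.151320
x=1.300000, w=-0.151320: f=-0.131648 → w ← -0.151320 + 0.3·(-0.131648) = -0.190815
x=1.600000, w=-0.190815: f=-0.166009 → w ← -0.190815 + 0.3·(-0.166009) = -0.240617
x=1.900000, w=-0.240617: f=-0.209337 → w ← -0.240617 + 0.3·(-0.209337) = -0.303418
x=2.200000, w=-0.303418: f=-0.263974 → w ← -0.303418 + 0.3·(-0.263974) = -0.382610
w(2.5) ≈ -0.3826

-0.3826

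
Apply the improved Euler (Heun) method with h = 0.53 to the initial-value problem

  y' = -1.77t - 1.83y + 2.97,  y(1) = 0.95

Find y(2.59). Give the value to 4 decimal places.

-0.3830

Heun: k1 = f(t_n, y_n); k2 = f(t_n + h, y_n + h·k1); y_{n+1} = y_n + (h/2)·(k1 + k2).
t=1.000000, y=0.950000:
  k1 = f(1.000000, 0.950000) = -0.538500
  k2 = f(1.530000, 0.664595) = -0.954309
  y ← 0.950000 + (0.53/2)·(-0.538500 + (-0.954309)) = 0.554406
t=1.530000, y=0.554406:
  k1 = f(1.530000, 0.554406) = -0.752662
  k2 = f(2.060000, 0.155495) = -0.960755
  y ← 0.554406 + (0.53/2)·(-0.752662 + (-0.960755)) = 0.100350
t=2.060000, y=0.100350:
  k1 = f(2.060000, 0.100350) = -0.859841
  k2 = f(2.590000, -0.355365) = -0.963981
  y ← 0.100350 + (0.53/2)·(-0.859841 + (-0.963981)) = -0.382963
y(2.59) ≈ -0.3830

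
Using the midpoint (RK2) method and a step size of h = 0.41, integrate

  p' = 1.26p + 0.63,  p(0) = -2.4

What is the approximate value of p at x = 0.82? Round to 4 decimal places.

-5.6730

Midpoint: k1 = f(x_n, p_n); k2 = f(x_n + h/2, p_n + (h/2)·k1); p_{n+1} = p_n + h·k2.
x=0.000000, p=-2.400000:
  k1 = f(0.000000, -2.400000) = -2.394000
  k2 = f(0.205000, -2.890770) = -3.012370
  p ← -2.400000 + 0.41·(-3.012370) = -3.635072
x=0.410000, p=-3.635072:
  k1 = f(0.410000, -3.635072) = -3.950190
  k2 = f(0.615000, -4.444861) = -4.970525
  p ← -3.635072 + 0.41·(-4.970525) = -5.672987
p(0.82) ≈ -5.6730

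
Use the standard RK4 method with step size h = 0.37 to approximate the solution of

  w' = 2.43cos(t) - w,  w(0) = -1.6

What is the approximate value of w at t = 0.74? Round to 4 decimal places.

RK4: k1 = f(t_n, w_n); k2 = f(t_n + h/2, w_n + (h/2)·k1); k3 = f(t_n + h/2, w_n + (h/2)·k2); k4 = f(t_n + h, w_n + h·k3); w_{n+1} = w_n + (h/6)·(k1 + 2k2 + 2k3 + k4).
t=0.000000, w=-1.600000:
  k1 = f(0.000000, -1.600000) = 4.030000
  k2 = f(0.185000, -0.854450) = 3.242985
  k3 = f(0.185000, -1.000048) = 3.388583
  k4 = f(0.370000, -0.346224) = 2.611780
  w ← -1.600000 + (0.37/6)·(k1 + 2k2 + 2k3 + k4) = -0.372530
t=0.370000, w=-0.372530:
  k1 = f(0.370000, -0.372530) = 2.638086
  k2 = f(0.555000, 0.115516) = 1.949742
  k3 = f(0.555000, -0.011828) = 2.077086
  k4 = f(0.740000, 0.395992) = 1.398487
  w ← -0.372530 + (0.37/6)·(k1 + 2k2 + 2k3 + k4) = 0.373034
w(0.74) ≈ 0.3730

0.3730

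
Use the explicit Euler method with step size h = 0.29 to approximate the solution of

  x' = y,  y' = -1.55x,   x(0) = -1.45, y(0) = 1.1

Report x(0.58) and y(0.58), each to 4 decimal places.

Euler on (x,y): x_{n+1} = x_n + h·x', y_{n+1} = y_n + h·y'.
0.000000: (-1.450000, 1.100000); f=(1.100000, 2.247500) → (-1.131000, 1.751775)
0.290000: (-1.131000, 1.751775); f=(1.751775, 1.753050) → (-0.622985, 2.260160)
(x(0.58), y(0.58)) ≈ (-0.6230, 2.2602)

-0.6230, 2.2602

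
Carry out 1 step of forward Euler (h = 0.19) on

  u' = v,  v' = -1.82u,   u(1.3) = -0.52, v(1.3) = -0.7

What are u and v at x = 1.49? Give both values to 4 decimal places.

Euler on (u,v): u_{n+1} = u_n + h·u', v_{n+1} = v_n + h·v'.
1.300000: (-0.520000, -0.700000); f=(-0.700000, 0.946400) → (-0.653000, -0.520184)
(u(1.49), v(1.49)) ≈ (-0.6530, -0.5202)

-0.6530, -0.5202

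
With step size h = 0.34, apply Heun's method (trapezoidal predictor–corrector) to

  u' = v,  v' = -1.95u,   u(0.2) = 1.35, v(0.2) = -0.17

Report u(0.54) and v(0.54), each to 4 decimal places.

Heun on (u,v): k1 = f(t_n, state_n); k2 = f(t_n + h, state_n + h·k1); state_{n+1} = state_n + (h/2)·(k1 + k2).
0.200000: (1.350000, -0.170000)
  k1 = (-0.170000, -2.632500)
  predictor → (1.292200, -1.065050)
  k2 = (-1.065050, -2.519790)
  → (1.140042, -1.045889)
(u(0.54), v(0.54)) ≈ (1.1400, -1.0459)

1.1400, -1.0459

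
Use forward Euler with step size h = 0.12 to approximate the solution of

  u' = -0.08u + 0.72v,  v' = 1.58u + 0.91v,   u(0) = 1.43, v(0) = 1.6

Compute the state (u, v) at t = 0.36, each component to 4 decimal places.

Euler on (u,v): u_{n+1} = u_n + h·u', v_{n+1} = v_n + h·v'.
0.000000: (1.430000, 1.600000); f=(1.037600, 3.715400) → (1.554512, 2.045848)
0.120000: (1.554512, 2.045848); f=(1.348650, 4.317851) → (1.716350, 2.563990)
0.240000: (1.716350, 2.563990); f=(1.708765, 5.045064) → (1.921402, 3.169398)
(u(0.36), v(0.36)) ≈ (1.9214, 3.1694)

1.9214, 3.1694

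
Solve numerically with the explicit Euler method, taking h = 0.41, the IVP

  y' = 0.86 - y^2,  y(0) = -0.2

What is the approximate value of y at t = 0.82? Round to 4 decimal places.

Euler: y_{n+1} = y_n + h·f(t_n, y_n).
t=0.000000, y=-0.200000: f=0.820000 → y ← -0.200000 + 0.41·0.820000 = 0.136200
t=0.410000, y=0.136200: f=0.841450 → y ← 0.136200 + 0.41·0.841450 = 0.481194
y(0.82) ≈ 0.4812

0.4812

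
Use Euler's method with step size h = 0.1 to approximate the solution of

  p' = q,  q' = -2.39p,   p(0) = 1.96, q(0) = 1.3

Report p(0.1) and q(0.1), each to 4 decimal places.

2.0900, 0.8316

Euler on (p,q): p_{n+1} = p_n + h·p', q_{n+1} = q_n + h·q'.
0.000000: (1.960000, 1.300000); f=(1.300000, -4.684400) → (2.090000, 0.831560)
(p(0.1), q(0.1)) ≈ (2.0900, 0.8316)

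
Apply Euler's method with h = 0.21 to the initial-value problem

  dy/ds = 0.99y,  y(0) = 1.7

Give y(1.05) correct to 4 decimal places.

Euler: y_{n+1} = y_n + h·f(s_n, y_n).
s=0.000000, y=1.700000: f=1.683000 → y ← 1.700000 + 0.21·1.683000 = 2.053430
s=0.210000, y=2.053430: f=2.032896 → y ← 2.053430 + 0.21·2.032896 = 2.480338
s=0.420000, y=2.480338: f=2.455535 → y ← 2.480338 + 0.21·2.455535 = 2.996000
s=0.630000, y=2.996000: f=2.966040 → y ← 2.996000 + 0.21·2.966040 = 3.618869
s=0.840000, y=3.618869: f=3.582680 → y ← 3.618869 + 0.21·3.582680 = 4.371232
y(1.05) ≈ 4.3712

4.3712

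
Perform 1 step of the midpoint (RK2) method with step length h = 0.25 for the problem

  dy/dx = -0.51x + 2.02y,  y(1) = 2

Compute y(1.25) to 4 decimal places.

Midpoint: k1 = f(x_n, y_n); k2 = f(x_n + h/2, y_n + (h/2)·k1); y_{n+1} = y_n + h·k2.
x=1.000000, y=2.000000:
  k1 = f(1.000000, 2.000000) = 3.530000
  k2 = f(1.125000, 2.441250) = 4.357575
  y ← 2.000000 + 0.25·4.357575 = 3.089394
y(1.25) ≈ 3.0894

3.0894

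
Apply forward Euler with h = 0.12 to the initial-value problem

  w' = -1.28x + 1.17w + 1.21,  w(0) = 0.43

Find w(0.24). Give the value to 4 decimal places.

0.8516

Euler: w_{n+1} = w_n + h·f(x_n, w_n).
x=0.000000, w=0.430000: f=1.713100 → w ← 0.430000 + 0.12·1.713100 = 0.635572
x=0.120000, w=0.635572: f=1.800019 → w ← 0.635572 + 0.12·1.800019 = 0.851574
w(0.24) ≈ 0.8516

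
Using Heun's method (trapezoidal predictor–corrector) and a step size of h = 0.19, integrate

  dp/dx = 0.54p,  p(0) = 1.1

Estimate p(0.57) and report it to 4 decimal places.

1.4957

Heun: k1 = f(x_n, p_n); k2 = f(x_n + h, p_n + h·k1); p_{n+1} = p_n + (h/2)·(k1 + k2).
x=0.000000, p=1.100000:
  k1 = f(0.000000, 1.100000) = 0.594000
  k2 = f(0.190000, 1.212860) = 0.654944
  p ← 1.100000 + (0.19/2)·(0.594000 + 0.654944) = 1.218650
x=0.190000, p=1.218650:
  k1 = f(0.190000, 1.218650) = 0.658071
  k2 = f(0.380000, 1.343683) = 0.725589
  p ← 1.218650 + (0.19/2)·(0.658071 + 0.725589) = 1.350097
x=0.380000, p=1.350097:
  k1 = f(0.380000, 1.350097) = 0.729053
  k2 = f(0.570000, 1.488617) = 0.803853
  p ← 1.350097 + (0.19/2)·(0.729053 + 0.803853) = 1.495723
p(0.57) ≈ 1.4957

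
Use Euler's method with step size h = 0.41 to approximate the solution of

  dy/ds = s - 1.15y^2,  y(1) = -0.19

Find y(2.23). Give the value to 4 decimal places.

1.2343

Euler: y_{n+1} = y_n + h·f(s_n, y_n).
s=1.000000, y=-0.190000: f=0.958485 → y ← -0.190000 + 0.41·0.958485 = 0.202979
s=1.410000, y=0.202979: f=1.362620 → y ← 0.202979 + 0.41·1.362620 = 0.761653
s=1.820000, y=0.761653: f=1.152868 → y ← 0.761653 + 0.41·1.152868 = 1.234329
y(2.23) ≈ 1.2343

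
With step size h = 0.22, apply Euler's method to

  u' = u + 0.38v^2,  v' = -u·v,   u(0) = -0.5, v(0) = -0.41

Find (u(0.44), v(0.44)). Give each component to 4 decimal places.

-0.7097, -0.5148

Euler on (u,v): u_{n+1} = u_n + h·u', v_{n+1} = v_n + h·v'.
0.000000: (-0.500000, -0.410000); f=(-0.436122, -0.205000) → (-0.595947, -0.455100)
0.220000: (-0.595947, -0.455100); f=(-0.517243, -0.271215) → (-0.709740, -0.514767)
(u(0.44), v(0.44)) ≈ (-0.7097, -0.5148)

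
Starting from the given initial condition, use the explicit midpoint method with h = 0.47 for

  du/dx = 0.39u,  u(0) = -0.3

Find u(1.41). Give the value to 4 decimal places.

-0.5185

Midpoint: k1 = f(x_n, u_n); k2 = f(x_n + h/2, u_n + (h/2)·k1); u_{n+1} = u_n + h·k2.
x=0.000000, u=-0.300000:
  k1 = f(0.000000, -0.300000) = -0.117000
  k2 = f(0.235000, -0.327495) = -0.127723
  u ← -0.300000 + 0.47·(-0.127723) = -0.360030
x=0.470000, u=-0.360030:
  k1 = f(0.470000, -0.360030) = -0.140412
  k2 = f(0.705000, -0.393027) = -0.153280
  u ← -0.360030 + 0.47·(-0.153280) = -0.432072
x=0.940000, u=-0.432072:
  k1 = f(0.940000, -0.432072) = -0.168508
  k2 = f(1.175000, -0.471671) = -0.183952
  u ← -0.432072 + 0.47·(-0.183952) = -0.518529
u(1.41) ≈ -0.5185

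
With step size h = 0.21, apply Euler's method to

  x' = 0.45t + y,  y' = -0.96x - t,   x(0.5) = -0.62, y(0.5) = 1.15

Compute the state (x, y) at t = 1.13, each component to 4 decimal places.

0.2969, 0.8982

Euler on (x,y): x_{n+1} = x_n + h·x', y_{n+1} = y_n + h·y'.
0.500000: (-0.620000, 1.150000); f=(1.375000, 0.095200) → (-0.331250, 1.169992)
0.710000: (-0.331250, 1.169992); f=(1.489492, -0.392000) → (-0.018457, 1.087672)
0.920000: (-0.018457, 1.087672); f=(1.501672, -0.902282) → (0.296894, 0.898193)
(x(1.13), y(1.13)) ≈ (0.2969, 0.8982)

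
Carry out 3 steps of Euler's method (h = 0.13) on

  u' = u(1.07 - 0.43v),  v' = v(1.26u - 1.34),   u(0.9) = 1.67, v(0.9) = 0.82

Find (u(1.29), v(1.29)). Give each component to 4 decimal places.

Euler on (u,v): u_{n+1} = u_n + h·u', v_{n+1} = v_n + h·v'.
0.900000: (1.670000, 0.820000); f=(1.198058, 0.626644) → (1.825748, 0.901464)
1.030000: (1.825748, 0.901464); f=(1.245836, 0.865804) → (1.987706, 1.014018)
1.160000: (1.987706, 1.014018); f=(1.260150, 1.180834) → (2.151526, 1.167527)
(u(1.29), v(1.29)) ≈ (2.1515, 1.1675)

2.1515, 1.1675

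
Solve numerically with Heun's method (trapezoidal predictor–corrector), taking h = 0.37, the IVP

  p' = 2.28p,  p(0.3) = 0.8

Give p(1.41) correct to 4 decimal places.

8.5118

Heun: k1 = f(x_n, p_n); k2 = f(x_n + h, p_n + h·k1); p_{n+1} = p_n + (h/2)·(k1 + k2).
x=0.300000, p=0.800000:
  k1 = f(0.300000, 0.800000) = 1.824000
  k2 = f(0.670000, 1.474880) = 3.362726
  p ← 0.800000 + (0.37/2)·(1.824000 + 3.362726) = 1.759544
x=0.670000, p=1.759544:
  k1 = f(0.670000, 1.759544) = 4.011761
  k2 = f(1.040000, 3.243896) = 7.396083
  p ← 1.759544 + (0.37/2)·(4.011761 + 7.396083) = 3.869996
x=1.040000, p=3.869996:
  k1 = f(1.040000, 3.869996) = 8.823590
  k2 = f(1.410000, 7.134724) = 16.267170
  p ← 3.869996 + (0.37/2)·(8.823590 + 16.267170) = 8.511786
p(1.41) ≈ 8.5118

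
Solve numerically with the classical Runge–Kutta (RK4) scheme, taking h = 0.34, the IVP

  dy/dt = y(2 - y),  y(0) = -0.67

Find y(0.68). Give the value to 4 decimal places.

RK4: k1 = f(t_n, y_n); k2 = f(t_n + h/2, y_n + (h/2)·k1); k3 = f(t_n + h/2, y_n + (h/2)·k2); k4 = f(t_n + h, y_n + h·k3); y_{n+1} = y_n + (h/6)·(k1 + 2k2 + 2k3 + k4).
t=0.000000, y=-0.670000:
  k1 = f(0.000000, -0.670000) = -1.788900
  k2 = f(0.170000, -0.974113) = -2.897122
  k3 = f(0.170000, -1.162511) = -3.676453
  k4 = f(0.340000, -1.919994) = -7.526365
  y ← -0.670000 + (0.34/6)·(k1 + 2k2 + 2k3 + k4) = -1.942870
t=0.340000, y=-1.942870:
  k1 = f(0.340000, -1.942870) = -7.660485
  k2 = f(0.510000, -3.245153) = -17.021320
  k3 = f(0.510000, -4.836495) = -33.064669
  k4 = f(0.680000, -13.184858) = -200.210189
  y ← -1.942870 + (0.34/6)·(k1 + 2k2 + 2k3 + k4) = -19.398621
y(0.68) ≈ -19.3986

-19.3986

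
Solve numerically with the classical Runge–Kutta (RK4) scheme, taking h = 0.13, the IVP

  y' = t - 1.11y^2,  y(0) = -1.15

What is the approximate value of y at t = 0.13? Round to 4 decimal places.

-1.3692

RK4: k1 = f(t_n, y_n); k2 = f(t_n + h/2, y_n + (h/2)·k1); k3 = f(t_n + h/2, y_n + (h/2)·k2); k4 = f(t_n + h, y_n + h·k3); y_{n+1} = y_n + (h/6)·(k1 + 2k2 + 2k3 + k4).
t=0.000000, y=-1.150000:
  k1 = f(0.000000, -1.150000) = -1.467975
  k2 = f(0.065000, -1.245418) = -1.656684
  k3 = f(0.065000, -1.257684) = -1.690765
  k4 = f(0.130000, -1.369799) = -1.952749
  y ← -1.150000 + (0.13/6)·(k1 + 2k2 + 2k3 + k4) = -1.369172
y(0.13) ≈ -1.3692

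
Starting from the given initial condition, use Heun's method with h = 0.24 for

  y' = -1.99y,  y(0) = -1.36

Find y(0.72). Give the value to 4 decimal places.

Heun: k1 = f(s_n, y_n); k2 = f(s_n + h, y_n + h·k1); y_{n+1} = y_n + (h/2)·(k1 + k2).
s=0.000000, y=-1.360000:
  k1 = f(0.000000, -1.360000) = 2.706400
  k2 = f(0.240000, -0.710464) = 1.413823
  y ← -1.360000 + (0.24/2)·(2.706400 + 1.413823) = -0.865573
s=0.240000, y=-0.865573:
  k1 = f(0.240000, -0.865573) = 1.722491
  k2 = f(0.480000, -0.452175) = 0.899829
  y ← -0.865573 + (0.24/2)·(1.722491 + 0.899829) = -0.550895
s=0.480000, y=-0.550895:
  k1 = f(0.480000, -0.550895) = 1.096281
  k2 = f(0.720000, -0.287787) = 0.572697
  y ← -0.550895 + (0.24/2)·(1.096281 + 0.572697) = -0.350617
y(0.72) ≈ -0.3506

-0.3506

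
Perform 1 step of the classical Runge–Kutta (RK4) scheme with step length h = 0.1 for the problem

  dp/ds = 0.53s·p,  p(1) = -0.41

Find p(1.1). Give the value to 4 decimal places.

RK4: k1 = f(s_n, p_n); k2 = f(s_n + h/2, p_n + (h/2)·k1); k3 = f(s_n + h/2, p_n + (h/2)·k2); k4 = f(s_n + h, p_n + h·k3); p_{n+1} = p_n + (h/6)·(k1 + 2k2 + 2k3 + k4).
s=1.000000, p=-0.410000:
  k1 = f(1.000000, -0.410000) = -0.217300
  k2 = f(1.050000, -0.420865) = -0.234211
  k3 = f(1.050000, -0.421711) = -0.234682
  k4 = f(1.100000, -0.433468) = -0.252712
  p ← -0.410000 + (0.1/6)·(k1 + 2k2 + 2k3 + k4) = -0.433463
p(1.1) ≈ -0.4335

-0.4335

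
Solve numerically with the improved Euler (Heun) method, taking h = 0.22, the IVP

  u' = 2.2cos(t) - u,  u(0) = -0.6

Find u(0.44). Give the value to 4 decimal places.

0.3568

Heun: k1 = f(t_n, u_n); k2 = f(t_n + h, u_n + h·k1); u_{n+1} = u_n + (h/2)·(k1 + k2).
t=0.000000, u=-0.600000:
  k1 = f(0.000000, -0.600000) = 2.800000
  k2 = f(0.220000, 0.016000) = 2.130974
  u ← -0.600000 + (0.22/2)·(2.800000 + 2.130974) = -0.057593
t=0.220000, u=-0.057593:
  k1 = f(0.220000, -0.057593) = 2.204567
  k2 = f(0.440000, 0.427412) = 1.563042
  u ← -0.057593 + (0.22/2)·(2.204567 + 1.563042) = 0.356844
u(0.44) ≈ 0.3568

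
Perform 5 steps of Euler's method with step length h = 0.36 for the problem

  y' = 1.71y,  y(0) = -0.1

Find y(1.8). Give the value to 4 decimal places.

-1.1007

Euler: y_{n+1} = y_n + h·f(s_n, y_n).
s=0.000000, y=-0.100000: f=-0.171000 → y ← -0.100000 + 0.36·(-0.171000) = -0.161560
s=0.360000, y=-0.161560: f=-0.276268 → y ← -0.161560 + 0.36·(-0.276268) = -0.261016
s=0.720000, y=-0.261016: f=-0.446338 → y ← -0.261016 + 0.36·(-0.446338) = -0.421698
s=1.080000, y=-0.421698: f=-0.721104 → y ← -0.421698 + 0.36·(-0.721104) = -0.681295
s=1.440000, y=-0.681295: f=-1.165015 → y ← -0.681295 + 0.36·(-1.165015) = -1.100701
y(1.8) ≈ -1.1007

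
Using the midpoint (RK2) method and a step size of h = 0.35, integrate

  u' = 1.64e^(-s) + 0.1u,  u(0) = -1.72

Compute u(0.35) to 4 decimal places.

-1.2894

Midpoint: k1 = f(s_n, u_n); k2 = f(s_n + h/2, u_n + (h/2)·k1); u_{n+1} = u_n + h·k2.
s=0.000000, u=-1.720000:
  k1 = f(0.000000, -1.720000) = 1.468000
  k2 = f(0.175000, -1.463100) = 1.230400
  u ← -1.720000 + 0.35·1.230400 = -1.289360
u(0.35) ≈ -1.2894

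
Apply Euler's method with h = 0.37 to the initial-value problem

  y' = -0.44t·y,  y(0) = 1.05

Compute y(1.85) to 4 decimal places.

0.5397

Euler: y_{n+1} = y_n + h·f(t_n, y_n).
t=0.000000, y=1.050000: f=0.000000 → y ← 1.050000 + 0.37·0.000000 = 1.050000
t=0.370000, y=1.050000: f=-0.170940 → y ← 1.050000 + 0.37·(-0.170940) = 0.986752
t=0.740000, y=0.986752: f=-0.321287 → y ← 0.986752 + 0.37·(-0.321287) = 0.867876
t=1.110000, y=0.867876: f=-0.423871 → y ← 0.867876 + 0.37·(-0.423871) = 0.711044
t=1.480000, y=0.711044: f=-0.463032 → y ← 0.711044 + 0.37·(-0.463032) = 0.539722
y(1.85) ≈ 0.5397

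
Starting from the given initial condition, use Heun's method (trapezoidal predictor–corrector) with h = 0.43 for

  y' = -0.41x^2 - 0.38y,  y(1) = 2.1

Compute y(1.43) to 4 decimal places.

1.5309

Heun: k1 = f(x_n, y_n); k2 = f(x_n + h, y_n + h·k1); y_{n+1} = y_n + (h/2)·(k1 + k2).
x=1.000000, y=2.100000:
  k1 = f(1.000000, 2.100000) = -1.208000
  k2 = f(1.430000, 1.580560) = -1.439022
  y ← 2.100000 + (0.43/2)·(-1.208000 + (-1.439022)) = 1.530890
y(1.43) ≈ 1.5309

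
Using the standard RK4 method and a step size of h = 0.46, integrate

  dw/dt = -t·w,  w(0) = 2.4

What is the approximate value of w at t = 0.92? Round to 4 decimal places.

RK4: k1 = f(t_n, w_n); k2 = f(t_n + h/2, w_n + (h/2)·k1); k3 = f(t_n + h/2, w_n + (h/2)·k2); k4 = f(t_n + h, w_n + h·k3); w_{n+1} = w_n + (h/6)·(k1 + 2k2 + 2k3 + k4).
t=0.000000, w=2.400000:
  k1 = f(0.000000, 2.400000) = 0.000000
  k2 = f(0.230000, 2.400000) = -0.552000
  k3 = f(0.230000, 2.273040) = -0.522799
  k4 = f(0.460000, 2.159512) = -0.993376
  w ← 2.400000 + (0.46/6)·(k1 + 2k2 + 2k3 + k4) = 2.159039
t=0.460000, w=2.159039:
  k1 = f(0.460000, 2.159039) = -0.993158
  k2 = f(0.690000, 1.930612) = -1.332123
  k3 = f(0.690000, 1.852650) = -1.278329
  k4 = f(0.920000, 1.571007) = -1.445327
  w ← 2.159039 + (0.46/6)·(k1 + 2k2 + 2k3 + k4) = 1.571819
w(0.92) ≈ 1.5718

1.5718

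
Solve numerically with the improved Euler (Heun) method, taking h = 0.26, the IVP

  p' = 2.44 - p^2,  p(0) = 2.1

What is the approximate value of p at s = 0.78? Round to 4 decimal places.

1.6332

Heun: k1 = f(s_n, p_n); k2 = f(s_n + h, p_n + h·k1); p_{n+1} = p_n + (h/2)·(k1 + k2).
s=0.000000, p=2.100000:
  k1 = f(0.000000, 2.100000) = -1.970000
  k2 = f(0.260000, 1.587800) = -0.081109
  p ← 2.100000 + (0.26/2)·(-1.970000 + (-0.081109)) = 1.833356
s=0.260000, p=1.833356:
  k1 = f(0.260000, 1.833356) = -0.921194
  k2 = f(0.520000, 1.593845) = -0.100343
  p ← 1.833356 + (0.26/2)·(-0.921194 + (-0.100343)) = 1.700556
s=0.520000, p=1.700556:
  k1 = f(0.520000, 1.700556) = -0.451891
  k2 = f(0.780000, 1.583064) = -0.066093
  p ← 1.700556 + (0.26/2)·(-0.451891 + (-0.066093)) = 1.633218
p(0.78) ≈ 1.6332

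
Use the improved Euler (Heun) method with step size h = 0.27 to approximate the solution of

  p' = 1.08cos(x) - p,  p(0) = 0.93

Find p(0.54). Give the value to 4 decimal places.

0.9632

Heun: k1 = f(x_n, p_n); k2 = f(x_n + h, p_n + h·k1); p_{n+1} = p_n + (h/2)·(k1 + k2).
x=0.000000, p=0.930000:
  k1 = f(0.000000, 0.930000) = 0.150000
  k2 = f(0.270000, 0.970500) = 0.070373
  p ← 0.930000 + (0.27/2)·(0.150000 + 0.070373) = 0.959750
x=0.270000, p=0.959750:
  k1 = f(0.270000, 0.959750) = 0.081122
  k2 = f(0.540000, 0.981653) = -0.055328
  p ← 0.959750 + (0.27/2)·(0.081122 + (-0.055328)) = 0.963233
p(0.54) ≈ 0.9632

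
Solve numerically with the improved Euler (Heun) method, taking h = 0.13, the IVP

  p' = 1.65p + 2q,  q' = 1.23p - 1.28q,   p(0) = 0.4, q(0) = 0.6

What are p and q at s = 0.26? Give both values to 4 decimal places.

Heun on (p,q): k1 = f(s_n, state_n); k2 = f(s_n + h, state_n + h·k1); state_{n+1} = state_n + (h/2)·(k1 + k2).
0.000000: (0.400000, 0.600000)
  k1 = (1.860000, -0.276000)
  predictor → (0.641800, 0.564120)
  k2 = (2.187210, 0.067340)
  → (0.663069, 0.586437)
0.130000: (0.663069, 0.586437)
  k1 = (2.266938, 0.064935)
  predictor → (0.957771, 0.594879)
  k2 = (2.770079, 0.416613)
  → (0.990475, 0.617738)
(p(0.26), q(0.26)) ≈ (0.9905, 0.6177)

0.9905, 0.6177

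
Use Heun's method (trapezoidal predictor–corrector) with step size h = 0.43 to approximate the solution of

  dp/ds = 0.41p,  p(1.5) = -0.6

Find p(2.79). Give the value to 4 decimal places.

-1.0158

Heun: k1 = f(s_n, p_n); k2 = f(s_n + h, p_n + h·k1); p_{n+1} = p_n + (h/2)·(k1 + k2).
s=1.500000, p=-0.600000:
  k1 = f(1.500000, -0.600000) = -0.246000
  k2 = f(1.930000, -0.705780) = -0.289370
  p ← -0.600000 + (0.43/2)·(-0.246000 + (-0.289370)) = -0.715105
s=1.930000, p=-0.715105:
  k1 = f(1.930000, -0.715105) = -0.293193
  k2 = f(2.360000, -0.841177) = -0.344883
  p ← -0.715105 + (0.43/2)·(-0.293193 + (-0.344883)) = -0.852291
s=2.360000, p=-0.852291:
  k1 = f(2.360000, -0.852291) = -0.349439
  k2 = f(2.790000, -1.002550) = -0.411045
  p ← -0.852291 + (0.43/2)·(-0.349439 + (-0.411045)) = -1.015795
p(2.79) ≈ -1.0158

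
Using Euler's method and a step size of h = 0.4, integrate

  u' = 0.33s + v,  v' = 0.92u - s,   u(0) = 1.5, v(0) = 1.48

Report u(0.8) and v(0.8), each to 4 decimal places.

Euler on (u,v): u_{n+1} = u_n + h·u', v_{n+1} = v_n + h·v'.
0.000000: (1.500000, 1.480000); f=(1.480000, 1.380000) → (2.092000, 2.032000)
0.400000: (2.092000, 2.032000); f=(2.164000, 1.524640) → (2.957600, 2.641856)
(u(0.8), v(0.8)) ≈ (2.9576, 2.6419)

2.9576, 2.6419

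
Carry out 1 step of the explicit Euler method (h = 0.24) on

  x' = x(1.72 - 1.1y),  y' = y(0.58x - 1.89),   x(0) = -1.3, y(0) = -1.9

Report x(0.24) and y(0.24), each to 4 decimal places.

Euler on (x,y): x_{n+1} = x_n + h·x', y_{n+1} = y_n + h·y'.
0.000000: (-1.300000, -1.900000); f=(-4.953000, 5.023600) → (-2.488720, -0.694336)
(x(0.24), y(0.24)) ≈ (-2.4887, -0.6943)

-2.4887, -0.6943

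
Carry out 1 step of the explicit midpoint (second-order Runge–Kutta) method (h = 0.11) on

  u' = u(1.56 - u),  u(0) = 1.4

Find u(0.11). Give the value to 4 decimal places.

1.4229

Midpoint: k1 = f(t_n, u_n); k2 = f(t_n + h/2, u_n + (h/2)·k1); u_{n+1} = u_n + h·k2.
t=0.000000, u=1.400000:
  k1 = f(0.000000, 1.400000) = 0.224000
  k2 = f(0.055000, 1.412320) = 0.208571
  u ← 1.400000 + 0.11·0.208571 = 1.422943
u(0.11) ≈ 1.4229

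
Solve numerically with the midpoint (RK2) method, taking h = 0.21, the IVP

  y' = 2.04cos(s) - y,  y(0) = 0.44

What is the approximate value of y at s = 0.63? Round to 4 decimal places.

Midpoint: k1 = f(s_n, y_n); k2 = f(s_n + h/2, y_n + (h/2)·k1); y_{n+1} = y_n + h·k2.
s=0.000000, y=0.440000:
  k1 = f(0.000000, 0.440000) = 1.600000
  k2 = f(0.105000, 0.608000) = 1.420765
  y ← 0.440000 + 0.21·1.420765 = 0.738361
s=0.210000, y=0.738361:
  k1 = f(0.210000, 0.738361) = 1.256822
  k2 = f(0.315000, 0.870327) = 1.069298
  y ← 0.738361 + 0.21·1.069298 = 0.962913
s=0.420000, y=0.962913:
  k1 = f(0.420000, 0.962913) = 0.899788
  k2 = f(0.525000, 1.057391) = 0.707870
  y ← 0.962913 + 0.21·0.707870 = 1.111566
y(0.63) ≈ 1.1116

1.1116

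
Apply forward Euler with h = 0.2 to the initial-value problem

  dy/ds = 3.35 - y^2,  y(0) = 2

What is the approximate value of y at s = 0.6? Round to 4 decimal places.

1.8330

Euler: y_{n+1} = y_n + h·f(s_n, y_n).
s=0.000000, y=2.000000: f=-0.650000 → y ← 2.000000 + 0.2·(-0.650000) = 1.870000
s=0.200000, y=1.870000: f=-0.146900 → y ← 1.870000 + 0.2·(-0.146900) = 1.840620
s=0.400000, y=1.840620: f=-0.037882 → y ← 1.840620 + 0.2·(-0.037882) = 1.833044
y(0.6) ≈ 1.8330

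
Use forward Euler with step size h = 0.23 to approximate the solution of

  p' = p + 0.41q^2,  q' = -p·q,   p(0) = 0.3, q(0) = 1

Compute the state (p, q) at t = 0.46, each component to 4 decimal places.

Euler on (p,q): p_{n+1} = p_n + h·p', q_{n+1} = q_n + h·q'.
0.000000: (0.300000, 1.000000); f=(0.710000, -0.300000) → (0.463300, 0.931000)
0.230000: (0.463300, 0.931000); f=(0.818672, -0.431332) → (0.651595, 0.831794)
(p(0.46), q(0.46)) ≈ (0.6516, 0.8318)

0.6516, 0.8318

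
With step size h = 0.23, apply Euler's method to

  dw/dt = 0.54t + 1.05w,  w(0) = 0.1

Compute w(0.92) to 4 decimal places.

0.4382

Euler: w_{n+1} = w_n + h·f(t_n, w_n).
t=0.000000, w=0.100000: f=0.105000 → w ← 0.100000 + 0.23·0.105000 = 0.124150
t=0.230000, w=0.124150: f=0.254558 → w ← 0.124150 + 0.23·0.254558 = 0.182698
t=0.460000, w=0.182698: f=0.440233 → w ← 0.182698 + 0.23·0.440233 = 0.283952
t=0.690000, w=0.283952: f=0.670749 → w ← 0.283952 + 0.23·0.670749 = 0.438224
w(0.92) ≈ 0.4382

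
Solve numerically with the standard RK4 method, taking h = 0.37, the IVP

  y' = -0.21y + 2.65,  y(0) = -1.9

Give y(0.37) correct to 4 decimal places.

RK4: k1 = f(x_n, y_n); k2 = f(x_n + h/2, y_n + (h/2)·k1); k3 = f(x_n + h/2, y_n + (h/2)·k2); k4 = f(x_n + h, y_n + h·k3); y_{n+1} = y_n + (h/6)·(k1 + 2k2 + 2k3 + k4).
x=0.000000, y=-1.900000:
  k1 = f(0.000000, -1.900000) = 3.049000
  k2 = f(0.185000, -1.335935) = 2.930546
  k3 = f(0.185000, -1.357849) = 2.935148
  k4 = f(0.370000, -0.813995) = 2.820939
  y ← -1.900000 + (0.37/6)·(k1 + 2k2 + 2k3 + k4) = -0.814585
y(0.37) ≈ -0.8146

-0.8146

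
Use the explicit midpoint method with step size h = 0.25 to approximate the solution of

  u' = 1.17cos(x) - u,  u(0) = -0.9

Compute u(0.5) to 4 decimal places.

Midpoint: k1 = f(x_n, u_n); k2 = f(x_n + h/2, u_n + (h/2)·k1); u_{n+1} = u_n + h·k2.
x=0.000000, u=-0.900000:
  k1 = f(0.000000, -0.900000) = 2.070000
  k2 = f(0.125000, -0.641250) = 1.802121
  u ← -0.900000 + 0.25·1.802121 = -0.449470
x=0.250000, u=-0.449470:
  k1 = f(0.250000, -0.449470) = 1.583097
  k2 = f(0.375000, -0.251583) = 1.340276
  u ← -0.449470 + 0.25·1.340276 = -0.114401
u(0.5) ≈ -0.1144

-0.1144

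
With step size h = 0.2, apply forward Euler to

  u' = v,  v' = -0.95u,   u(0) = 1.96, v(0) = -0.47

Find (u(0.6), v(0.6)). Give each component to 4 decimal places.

1.4581, -1.5195

Euler on (u,v): u_{n+1} = u_n + h·u', v_{n+1} = v_n + h·v'.
0.000000: (1.960000, -0.470000); f=(-0.470000, -1.862000) → (1.866000, -0.842400)
0.200000: (1.866000, -0.842400); f=(-0.842400, -1.772700) → (1.697520, -1.196940)
0.400000: (1.697520, -1.196940); f=(-1.196940, -1.612644) → (1.458132, -1.519469)
(u(0.6), v(0.6)) ≈ (1.4581, -1.5195)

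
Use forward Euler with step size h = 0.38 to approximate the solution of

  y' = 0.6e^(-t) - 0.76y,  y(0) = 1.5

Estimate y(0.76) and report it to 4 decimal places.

Euler: y_{n+1} = y_n + h·f(t_n, y_n).
t=0.000000, y=1.500000: f=-0.540000 → y ← 1.500000 + 0.38·(-0.540000) = 1.294800
t=0.380000, y=1.294800: f=-0.573731 → y ← 1.294800 + 0.38·(-0.573731) = 1.076782
y(0.76) ≈ 1.0768

1.0768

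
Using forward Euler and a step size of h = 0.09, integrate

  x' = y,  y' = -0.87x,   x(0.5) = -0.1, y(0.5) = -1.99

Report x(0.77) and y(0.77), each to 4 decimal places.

-0.6339, -1.9245

Euler on (x,y): x_{n+1} = x_n + h·x', y_{n+1} = y_n + h·y'.
0.500000: (-0.100000, -1.990000); f=(-1.990000, 0.087000) → (-0.279100, -1.982170)
0.590000: (-0.279100, -1.982170); f=(-1.982170, 0.242817) → (-0.457495, -1.960316)
0.680000: (-0.457495, -1.960316); f=(-1.960316, 0.398021) → (-0.633924, -1.924495)
(x(0.77), y(0.77)) ≈ (-0.6339, -1.9245)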